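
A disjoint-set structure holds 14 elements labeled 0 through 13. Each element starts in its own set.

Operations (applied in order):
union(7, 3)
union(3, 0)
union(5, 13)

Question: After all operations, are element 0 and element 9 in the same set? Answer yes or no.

Step 1: union(7, 3) -> merged; set of 7 now {3, 7}
Step 2: union(3, 0) -> merged; set of 3 now {0, 3, 7}
Step 3: union(5, 13) -> merged; set of 5 now {5, 13}
Set of 0: {0, 3, 7}; 9 is not a member.

Answer: no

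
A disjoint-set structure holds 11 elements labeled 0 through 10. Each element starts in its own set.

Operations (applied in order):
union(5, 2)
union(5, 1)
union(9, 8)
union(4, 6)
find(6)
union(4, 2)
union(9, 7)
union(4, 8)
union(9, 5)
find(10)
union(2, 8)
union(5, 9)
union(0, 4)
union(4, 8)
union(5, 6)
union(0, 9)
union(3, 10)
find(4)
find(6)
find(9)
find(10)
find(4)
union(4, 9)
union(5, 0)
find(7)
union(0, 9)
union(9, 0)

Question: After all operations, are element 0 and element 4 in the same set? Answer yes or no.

Step 1: union(5, 2) -> merged; set of 5 now {2, 5}
Step 2: union(5, 1) -> merged; set of 5 now {1, 2, 5}
Step 3: union(9, 8) -> merged; set of 9 now {8, 9}
Step 4: union(4, 6) -> merged; set of 4 now {4, 6}
Step 5: find(6) -> no change; set of 6 is {4, 6}
Step 6: union(4, 2) -> merged; set of 4 now {1, 2, 4, 5, 6}
Step 7: union(9, 7) -> merged; set of 9 now {7, 8, 9}
Step 8: union(4, 8) -> merged; set of 4 now {1, 2, 4, 5, 6, 7, 8, 9}
Step 9: union(9, 5) -> already same set; set of 9 now {1, 2, 4, 5, 6, 7, 8, 9}
Step 10: find(10) -> no change; set of 10 is {10}
Step 11: union(2, 8) -> already same set; set of 2 now {1, 2, 4, 5, 6, 7, 8, 9}
Step 12: union(5, 9) -> already same set; set of 5 now {1, 2, 4, 5, 6, 7, 8, 9}
Step 13: union(0, 4) -> merged; set of 0 now {0, 1, 2, 4, 5, 6, 7, 8, 9}
Step 14: union(4, 8) -> already same set; set of 4 now {0, 1, 2, 4, 5, 6, 7, 8, 9}
Step 15: union(5, 6) -> already same set; set of 5 now {0, 1, 2, 4, 5, 6, 7, 8, 9}
Step 16: union(0, 9) -> already same set; set of 0 now {0, 1, 2, 4, 5, 6, 7, 8, 9}
Step 17: union(3, 10) -> merged; set of 3 now {3, 10}
Step 18: find(4) -> no change; set of 4 is {0, 1, 2, 4, 5, 6, 7, 8, 9}
Step 19: find(6) -> no change; set of 6 is {0, 1, 2, 4, 5, 6, 7, 8, 9}
Step 20: find(9) -> no change; set of 9 is {0, 1, 2, 4, 5, 6, 7, 8, 9}
Step 21: find(10) -> no change; set of 10 is {3, 10}
Step 22: find(4) -> no change; set of 4 is {0, 1, 2, 4, 5, 6, 7, 8, 9}
Step 23: union(4, 9) -> already same set; set of 4 now {0, 1, 2, 4, 5, 6, 7, 8, 9}
Step 24: union(5, 0) -> already same set; set of 5 now {0, 1, 2, 4, 5, 6, 7, 8, 9}
Step 25: find(7) -> no change; set of 7 is {0, 1, 2, 4, 5, 6, 7, 8, 9}
Step 26: union(0, 9) -> already same set; set of 0 now {0, 1, 2, 4, 5, 6, 7, 8, 9}
Step 27: union(9, 0) -> already same set; set of 9 now {0, 1, 2, 4, 5, 6, 7, 8, 9}
Set of 0: {0, 1, 2, 4, 5, 6, 7, 8, 9}; 4 is a member.

Answer: yes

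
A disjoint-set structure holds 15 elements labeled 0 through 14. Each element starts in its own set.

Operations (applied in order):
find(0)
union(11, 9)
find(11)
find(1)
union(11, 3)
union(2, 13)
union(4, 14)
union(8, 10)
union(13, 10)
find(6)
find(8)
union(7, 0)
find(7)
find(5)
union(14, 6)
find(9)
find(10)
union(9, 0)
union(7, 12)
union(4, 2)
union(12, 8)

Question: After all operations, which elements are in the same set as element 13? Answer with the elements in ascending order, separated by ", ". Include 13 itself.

Answer: 0, 2, 3, 4, 6, 7, 8, 9, 10, 11, 12, 13, 14

Derivation:
Step 1: find(0) -> no change; set of 0 is {0}
Step 2: union(11, 9) -> merged; set of 11 now {9, 11}
Step 3: find(11) -> no change; set of 11 is {9, 11}
Step 4: find(1) -> no change; set of 1 is {1}
Step 5: union(11, 3) -> merged; set of 11 now {3, 9, 11}
Step 6: union(2, 13) -> merged; set of 2 now {2, 13}
Step 7: union(4, 14) -> merged; set of 4 now {4, 14}
Step 8: union(8, 10) -> merged; set of 8 now {8, 10}
Step 9: union(13, 10) -> merged; set of 13 now {2, 8, 10, 13}
Step 10: find(6) -> no change; set of 6 is {6}
Step 11: find(8) -> no change; set of 8 is {2, 8, 10, 13}
Step 12: union(7, 0) -> merged; set of 7 now {0, 7}
Step 13: find(7) -> no change; set of 7 is {0, 7}
Step 14: find(5) -> no change; set of 5 is {5}
Step 15: union(14, 6) -> merged; set of 14 now {4, 6, 14}
Step 16: find(9) -> no change; set of 9 is {3, 9, 11}
Step 17: find(10) -> no change; set of 10 is {2, 8, 10, 13}
Step 18: union(9, 0) -> merged; set of 9 now {0, 3, 7, 9, 11}
Step 19: union(7, 12) -> merged; set of 7 now {0, 3, 7, 9, 11, 12}
Step 20: union(4, 2) -> merged; set of 4 now {2, 4, 6, 8, 10, 13, 14}
Step 21: union(12, 8) -> merged; set of 12 now {0, 2, 3, 4, 6, 7, 8, 9, 10, 11, 12, 13, 14}
Component of 13: {0, 2, 3, 4, 6, 7, 8, 9, 10, 11, 12, 13, 14}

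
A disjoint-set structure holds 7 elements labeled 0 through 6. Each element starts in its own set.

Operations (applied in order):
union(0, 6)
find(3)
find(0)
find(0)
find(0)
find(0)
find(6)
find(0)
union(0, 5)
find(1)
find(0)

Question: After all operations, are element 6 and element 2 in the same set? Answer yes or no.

Answer: no

Derivation:
Step 1: union(0, 6) -> merged; set of 0 now {0, 6}
Step 2: find(3) -> no change; set of 3 is {3}
Step 3: find(0) -> no change; set of 0 is {0, 6}
Step 4: find(0) -> no change; set of 0 is {0, 6}
Step 5: find(0) -> no change; set of 0 is {0, 6}
Step 6: find(0) -> no change; set of 0 is {0, 6}
Step 7: find(6) -> no change; set of 6 is {0, 6}
Step 8: find(0) -> no change; set of 0 is {0, 6}
Step 9: union(0, 5) -> merged; set of 0 now {0, 5, 6}
Step 10: find(1) -> no change; set of 1 is {1}
Step 11: find(0) -> no change; set of 0 is {0, 5, 6}
Set of 6: {0, 5, 6}; 2 is not a member.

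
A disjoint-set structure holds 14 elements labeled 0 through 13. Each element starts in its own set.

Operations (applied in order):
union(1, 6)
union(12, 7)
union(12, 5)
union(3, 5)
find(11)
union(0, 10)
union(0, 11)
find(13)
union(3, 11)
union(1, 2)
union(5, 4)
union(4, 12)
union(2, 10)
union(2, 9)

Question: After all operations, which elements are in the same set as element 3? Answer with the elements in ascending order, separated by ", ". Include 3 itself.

Step 1: union(1, 6) -> merged; set of 1 now {1, 6}
Step 2: union(12, 7) -> merged; set of 12 now {7, 12}
Step 3: union(12, 5) -> merged; set of 12 now {5, 7, 12}
Step 4: union(3, 5) -> merged; set of 3 now {3, 5, 7, 12}
Step 5: find(11) -> no change; set of 11 is {11}
Step 6: union(0, 10) -> merged; set of 0 now {0, 10}
Step 7: union(0, 11) -> merged; set of 0 now {0, 10, 11}
Step 8: find(13) -> no change; set of 13 is {13}
Step 9: union(3, 11) -> merged; set of 3 now {0, 3, 5, 7, 10, 11, 12}
Step 10: union(1, 2) -> merged; set of 1 now {1, 2, 6}
Step 11: union(5, 4) -> merged; set of 5 now {0, 3, 4, 5, 7, 10, 11, 12}
Step 12: union(4, 12) -> already same set; set of 4 now {0, 3, 4, 5, 7, 10, 11, 12}
Step 13: union(2, 10) -> merged; set of 2 now {0, 1, 2, 3, 4, 5, 6, 7, 10, 11, 12}
Step 14: union(2, 9) -> merged; set of 2 now {0, 1, 2, 3, 4, 5, 6, 7, 9, 10, 11, 12}
Component of 3: {0, 1, 2, 3, 4, 5, 6, 7, 9, 10, 11, 12}

Answer: 0, 1, 2, 3, 4, 5, 6, 7, 9, 10, 11, 12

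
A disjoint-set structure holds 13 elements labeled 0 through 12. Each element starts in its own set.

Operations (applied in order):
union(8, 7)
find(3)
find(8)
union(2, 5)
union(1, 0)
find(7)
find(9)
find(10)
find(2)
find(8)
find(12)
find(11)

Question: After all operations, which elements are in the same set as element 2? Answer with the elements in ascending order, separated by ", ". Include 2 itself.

Step 1: union(8, 7) -> merged; set of 8 now {7, 8}
Step 2: find(3) -> no change; set of 3 is {3}
Step 3: find(8) -> no change; set of 8 is {7, 8}
Step 4: union(2, 5) -> merged; set of 2 now {2, 5}
Step 5: union(1, 0) -> merged; set of 1 now {0, 1}
Step 6: find(7) -> no change; set of 7 is {7, 8}
Step 7: find(9) -> no change; set of 9 is {9}
Step 8: find(10) -> no change; set of 10 is {10}
Step 9: find(2) -> no change; set of 2 is {2, 5}
Step 10: find(8) -> no change; set of 8 is {7, 8}
Step 11: find(12) -> no change; set of 12 is {12}
Step 12: find(11) -> no change; set of 11 is {11}
Component of 2: {2, 5}

Answer: 2, 5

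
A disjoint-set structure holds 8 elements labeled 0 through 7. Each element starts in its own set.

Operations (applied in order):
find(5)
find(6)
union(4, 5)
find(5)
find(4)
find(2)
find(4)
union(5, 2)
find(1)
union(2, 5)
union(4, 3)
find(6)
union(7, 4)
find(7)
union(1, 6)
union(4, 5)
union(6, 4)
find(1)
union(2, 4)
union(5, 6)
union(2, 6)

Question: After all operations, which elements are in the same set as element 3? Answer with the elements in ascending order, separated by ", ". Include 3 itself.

Answer: 1, 2, 3, 4, 5, 6, 7

Derivation:
Step 1: find(5) -> no change; set of 5 is {5}
Step 2: find(6) -> no change; set of 6 is {6}
Step 3: union(4, 5) -> merged; set of 4 now {4, 5}
Step 4: find(5) -> no change; set of 5 is {4, 5}
Step 5: find(4) -> no change; set of 4 is {4, 5}
Step 6: find(2) -> no change; set of 2 is {2}
Step 7: find(4) -> no change; set of 4 is {4, 5}
Step 8: union(5, 2) -> merged; set of 5 now {2, 4, 5}
Step 9: find(1) -> no change; set of 1 is {1}
Step 10: union(2, 5) -> already same set; set of 2 now {2, 4, 5}
Step 11: union(4, 3) -> merged; set of 4 now {2, 3, 4, 5}
Step 12: find(6) -> no change; set of 6 is {6}
Step 13: union(7, 4) -> merged; set of 7 now {2, 3, 4, 5, 7}
Step 14: find(7) -> no change; set of 7 is {2, 3, 4, 5, 7}
Step 15: union(1, 6) -> merged; set of 1 now {1, 6}
Step 16: union(4, 5) -> already same set; set of 4 now {2, 3, 4, 5, 7}
Step 17: union(6, 4) -> merged; set of 6 now {1, 2, 3, 4, 5, 6, 7}
Step 18: find(1) -> no change; set of 1 is {1, 2, 3, 4, 5, 6, 7}
Step 19: union(2, 4) -> already same set; set of 2 now {1, 2, 3, 4, 5, 6, 7}
Step 20: union(5, 6) -> already same set; set of 5 now {1, 2, 3, 4, 5, 6, 7}
Step 21: union(2, 6) -> already same set; set of 2 now {1, 2, 3, 4, 5, 6, 7}
Component of 3: {1, 2, 3, 4, 5, 6, 7}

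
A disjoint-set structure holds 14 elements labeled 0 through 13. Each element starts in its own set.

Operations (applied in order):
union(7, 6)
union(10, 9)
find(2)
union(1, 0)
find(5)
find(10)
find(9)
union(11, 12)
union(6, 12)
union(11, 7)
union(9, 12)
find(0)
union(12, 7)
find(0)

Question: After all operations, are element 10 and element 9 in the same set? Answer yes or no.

Answer: yes

Derivation:
Step 1: union(7, 6) -> merged; set of 7 now {6, 7}
Step 2: union(10, 9) -> merged; set of 10 now {9, 10}
Step 3: find(2) -> no change; set of 2 is {2}
Step 4: union(1, 0) -> merged; set of 1 now {0, 1}
Step 5: find(5) -> no change; set of 5 is {5}
Step 6: find(10) -> no change; set of 10 is {9, 10}
Step 7: find(9) -> no change; set of 9 is {9, 10}
Step 8: union(11, 12) -> merged; set of 11 now {11, 12}
Step 9: union(6, 12) -> merged; set of 6 now {6, 7, 11, 12}
Step 10: union(11, 7) -> already same set; set of 11 now {6, 7, 11, 12}
Step 11: union(9, 12) -> merged; set of 9 now {6, 7, 9, 10, 11, 12}
Step 12: find(0) -> no change; set of 0 is {0, 1}
Step 13: union(12, 7) -> already same set; set of 12 now {6, 7, 9, 10, 11, 12}
Step 14: find(0) -> no change; set of 0 is {0, 1}
Set of 10: {6, 7, 9, 10, 11, 12}; 9 is a member.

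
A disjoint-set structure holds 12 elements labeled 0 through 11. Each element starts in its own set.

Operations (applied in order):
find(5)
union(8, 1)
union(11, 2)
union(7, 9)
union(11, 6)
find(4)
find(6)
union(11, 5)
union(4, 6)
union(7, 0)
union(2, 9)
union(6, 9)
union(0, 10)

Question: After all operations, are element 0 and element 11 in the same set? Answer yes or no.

Step 1: find(5) -> no change; set of 5 is {5}
Step 2: union(8, 1) -> merged; set of 8 now {1, 8}
Step 3: union(11, 2) -> merged; set of 11 now {2, 11}
Step 4: union(7, 9) -> merged; set of 7 now {7, 9}
Step 5: union(11, 6) -> merged; set of 11 now {2, 6, 11}
Step 6: find(4) -> no change; set of 4 is {4}
Step 7: find(6) -> no change; set of 6 is {2, 6, 11}
Step 8: union(11, 5) -> merged; set of 11 now {2, 5, 6, 11}
Step 9: union(4, 6) -> merged; set of 4 now {2, 4, 5, 6, 11}
Step 10: union(7, 0) -> merged; set of 7 now {0, 7, 9}
Step 11: union(2, 9) -> merged; set of 2 now {0, 2, 4, 5, 6, 7, 9, 11}
Step 12: union(6, 9) -> already same set; set of 6 now {0, 2, 4, 5, 6, 7, 9, 11}
Step 13: union(0, 10) -> merged; set of 0 now {0, 2, 4, 5, 6, 7, 9, 10, 11}
Set of 0: {0, 2, 4, 5, 6, 7, 9, 10, 11}; 11 is a member.

Answer: yes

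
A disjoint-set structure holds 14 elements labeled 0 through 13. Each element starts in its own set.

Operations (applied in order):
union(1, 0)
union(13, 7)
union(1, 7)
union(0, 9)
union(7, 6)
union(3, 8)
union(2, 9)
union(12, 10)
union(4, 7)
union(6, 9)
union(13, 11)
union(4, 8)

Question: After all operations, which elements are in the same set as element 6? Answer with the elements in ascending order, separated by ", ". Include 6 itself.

Step 1: union(1, 0) -> merged; set of 1 now {0, 1}
Step 2: union(13, 7) -> merged; set of 13 now {7, 13}
Step 3: union(1, 7) -> merged; set of 1 now {0, 1, 7, 13}
Step 4: union(0, 9) -> merged; set of 0 now {0, 1, 7, 9, 13}
Step 5: union(7, 6) -> merged; set of 7 now {0, 1, 6, 7, 9, 13}
Step 6: union(3, 8) -> merged; set of 3 now {3, 8}
Step 7: union(2, 9) -> merged; set of 2 now {0, 1, 2, 6, 7, 9, 13}
Step 8: union(12, 10) -> merged; set of 12 now {10, 12}
Step 9: union(4, 7) -> merged; set of 4 now {0, 1, 2, 4, 6, 7, 9, 13}
Step 10: union(6, 9) -> already same set; set of 6 now {0, 1, 2, 4, 6, 7, 9, 13}
Step 11: union(13, 11) -> merged; set of 13 now {0, 1, 2, 4, 6, 7, 9, 11, 13}
Step 12: union(4, 8) -> merged; set of 4 now {0, 1, 2, 3, 4, 6, 7, 8, 9, 11, 13}
Component of 6: {0, 1, 2, 3, 4, 6, 7, 8, 9, 11, 13}

Answer: 0, 1, 2, 3, 4, 6, 7, 8, 9, 11, 13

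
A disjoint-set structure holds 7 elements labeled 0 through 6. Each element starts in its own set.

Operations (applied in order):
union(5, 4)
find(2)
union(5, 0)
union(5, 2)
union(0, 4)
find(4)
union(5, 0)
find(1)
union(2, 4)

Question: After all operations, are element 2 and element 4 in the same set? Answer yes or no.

Answer: yes

Derivation:
Step 1: union(5, 4) -> merged; set of 5 now {4, 5}
Step 2: find(2) -> no change; set of 2 is {2}
Step 3: union(5, 0) -> merged; set of 5 now {0, 4, 5}
Step 4: union(5, 2) -> merged; set of 5 now {0, 2, 4, 5}
Step 5: union(0, 4) -> already same set; set of 0 now {0, 2, 4, 5}
Step 6: find(4) -> no change; set of 4 is {0, 2, 4, 5}
Step 7: union(5, 0) -> already same set; set of 5 now {0, 2, 4, 5}
Step 8: find(1) -> no change; set of 1 is {1}
Step 9: union(2, 4) -> already same set; set of 2 now {0, 2, 4, 5}
Set of 2: {0, 2, 4, 5}; 4 is a member.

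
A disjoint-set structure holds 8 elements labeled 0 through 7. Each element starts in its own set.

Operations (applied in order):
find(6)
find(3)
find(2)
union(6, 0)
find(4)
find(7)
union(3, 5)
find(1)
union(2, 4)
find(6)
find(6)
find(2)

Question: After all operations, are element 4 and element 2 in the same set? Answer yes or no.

Answer: yes

Derivation:
Step 1: find(6) -> no change; set of 6 is {6}
Step 2: find(3) -> no change; set of 3 is {3}
Step 3: find(2) -> no change; set of 2 is {2}
Step 4: union(6, 0) -> merged; set of 6 now {0, 6}
Step 5: find(4) -> no change; set of 4 is {4}
Step 6: find(7) -> no change; set of 7 is {7}
Step 7: union(3, 5) -> merged; set of 3 now {3, 5}
Step 8: find(1) -> no change; set of 1 is {1}
Step 9: union(2, 4) -> merged; set of 2 now {2, 4}
Step 10: find(6) -> no change; set of 6 is {0, 6}
Step 11: find(6) -> no change; set of 6 is {0, 6}
Step 12: find(2) -> no change; set of 2 is {2, 4}
Set of 4: {2, 4}; 2 is a member.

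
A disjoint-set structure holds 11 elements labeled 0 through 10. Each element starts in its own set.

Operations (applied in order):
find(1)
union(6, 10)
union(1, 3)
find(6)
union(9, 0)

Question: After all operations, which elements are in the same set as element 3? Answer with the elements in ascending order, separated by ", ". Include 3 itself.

Answer: 1, 3

Derivation:
Step 1: find(1) -> no change; set of 1 is {1}
Step 2: union(6, 10) -> merged; set of 6 now {6, 10}
Step 3: union(1, 3) -> merged; set of 1 now {1, 3}
Step 4: find(6) -> no change; set of 6 is {6, 10}
Step 5: union(9, 0) -> merged; set of 9 now {0, 9}
Component of 3: {1, 3}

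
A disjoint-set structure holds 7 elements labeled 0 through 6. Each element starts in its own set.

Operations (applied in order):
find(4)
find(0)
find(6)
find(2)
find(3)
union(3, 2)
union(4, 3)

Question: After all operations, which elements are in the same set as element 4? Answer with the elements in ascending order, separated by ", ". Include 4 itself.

Step 1: find(4) -> no change; set of 4 is {4}
Step 2: find(0) -> no change; set of 0 is {0}
Step 3: find(6) -> no change; set of 6 is {6}
Step 4: find(2) -> no change; set of 2 is {2}
Step 5: find(3) -> no change; set of 3 is {3}
Step 6: union(3, 2) -> merged; set of 3 now {2, 3}
Step 7: union(4, 3) -> merged; set of 4 now {2, 3, 4}
Component of 4: {2, 3, 4}

Answer: 2, 3, 4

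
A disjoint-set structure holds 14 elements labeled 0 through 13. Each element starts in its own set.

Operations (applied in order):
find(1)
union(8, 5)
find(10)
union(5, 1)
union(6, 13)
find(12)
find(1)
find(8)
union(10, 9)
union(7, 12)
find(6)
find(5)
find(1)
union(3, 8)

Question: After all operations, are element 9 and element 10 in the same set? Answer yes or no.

Answer: yes

Derivation:
Step 1: find(1) -> no change; set of 1 is {1}
Step 2: union(8, 5) -> merged; set of 8 now {5, 8}
Step 3: find(10) -> no change; set of 10 is {10}
Step 4: union(5, 1) -> merged; set of 5 now {1, 5, 8}
Step 5: union(6, 13) -> merged; set of 6 now {6, 13}
Step 6: find(12) -> no change; set of 12 is {12}
Step 7: find(1) -> no change; set of 1 is {1, 5, 8}
Step 8: find(8) -> no change; set of 8 is {1, 5, 8}
Step 9: union(10, 9) -> merged; set of 10 now {9, 10}
Step 10: union(7, 12) -> merged; set of 7 now {7, 12}
Step 11: find(6) -> no change; set of 6 is {6, 13}
Step 12: find(5) -> no change; set of 5 is {1, 5, 8}
Step 13: find(1) -> no change; set of 1 is {1, 5, 8}
Step 14: union(3, 8) -> merged; set of 3 now {1, 3, 5, 8}
Set of 9: {9, 10}; 10 is a member.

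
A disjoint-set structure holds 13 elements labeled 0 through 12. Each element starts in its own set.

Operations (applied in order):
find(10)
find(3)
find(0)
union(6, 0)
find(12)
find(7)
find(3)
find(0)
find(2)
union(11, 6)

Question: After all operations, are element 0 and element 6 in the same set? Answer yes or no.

Step 1: find(10) -> no change; set of 10 is {10}
Step 2: find(3) -> no change; set of 3 is {3}
Step 3: find(0) -> no change; set of 0 is {0}
Step 4: union(6, 0) -> merged; set of 6 now {0, 6}
Step 5: find(12) -> no change; set of 12 is {12}
Step 6: find(7) -> no change; set of 7 is {7}
Step 7: find(3) -> no change; set of 3 is {3}
Step 8: find(0) -> no change; set of 0 is {0, 6}
Step 9: find(2) -> no change; set of 2 is {2}
Step 10: union(11, 6) -> merged; set of 11 now {0, 6, 11}
Set of 0: {0, 6, 11}; 6 is a member.

Answer: yes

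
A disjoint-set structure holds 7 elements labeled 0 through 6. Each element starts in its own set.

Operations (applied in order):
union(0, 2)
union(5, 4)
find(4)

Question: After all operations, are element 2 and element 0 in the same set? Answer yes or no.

Answer: yes

Derivation:
Step 1: union(0, 2) -> merged; set of 0 now {0, 2}
Step 2: union(5, 4) -> merged; set of 5 now {4, 5}
Step 3: find(4) -> no change; set of 4 is {4, 5}
Set of 2: {0, 2}; 0 is a member.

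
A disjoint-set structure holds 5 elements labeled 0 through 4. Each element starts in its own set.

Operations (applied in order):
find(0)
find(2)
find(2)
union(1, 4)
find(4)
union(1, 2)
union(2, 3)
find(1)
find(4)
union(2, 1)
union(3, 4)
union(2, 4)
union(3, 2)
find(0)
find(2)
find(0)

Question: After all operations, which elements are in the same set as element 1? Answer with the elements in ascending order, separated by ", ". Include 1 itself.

Answer: 1, 2, 3, 4

Derivation:
Step 1: find(0) -> no change; set of 0 is {0}
Step 2: find(2) -> no change; set of 2 is {2}
Step 3: find(2) -> no change; set of 2 is {2}
Step 4: union(1, 4) -> merged; set of 1 now {1, 4}
Step 5: find(4) -> no change; set of 4 is {1, 4}
Step 6: union(1, 2) -> merged; set of 1 now {1, 2, 4}
Step 7: union(2, 3) -> merged; set of 2 now {1, 2, 3, 4}
Step 8: find(1) -> no change; set of 1 is {1, 2, 3, 4}
Step 9: find(4) -> no change; set of 4 is {1, 2, 3, 4}
Step 10: union(2, 1) -> already same set; set of 2 now {1, 2, 3, 4}
Step 11: union(3, 4) -> already same set; set of 3 now {1, 2, 3, 4}
Step 12: union(2, 4) -> already same set; set of 2 now {1, 2, 3, 4}
Step 13: union(3, 2) -> already same set; set of 3 now {1, 2, 3, 4}
Step 14: find(0) -> no change; set of 0 is {0}
Step 15: find(2) -> no change; set of 2 is {1, 2, 3, 4}
Step 16: find(0) -> no change; set of 0 is {0}
Component of 1: {1, 2, 3, 4}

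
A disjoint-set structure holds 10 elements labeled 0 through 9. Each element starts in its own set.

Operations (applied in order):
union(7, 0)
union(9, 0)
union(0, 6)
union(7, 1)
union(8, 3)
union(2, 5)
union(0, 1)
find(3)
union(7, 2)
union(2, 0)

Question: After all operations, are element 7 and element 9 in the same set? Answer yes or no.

Step 1: union(7, 0) -> merged; set of 7 now {0, 7}
Step 2: union(9, 0) -> merged; set of 9 now {0, 7, 9}
Step 3: union(0, 6) -> merged; set of 0 now {0, 6, 7, 9}
Step 4: union(7, 1) -> merged; set of 7 now {0, 1, 6, 7, 9}
Step 5: union(8, 3) -> merged; set of 8 now {3, 8}
Step 6: union(2, 5) -> merged; set of 2 now {2, 5}
Step 7: union(0, 1) -> already same set; set of 0 now {0, 1, 6, 7, 9}
Step 8: find(3) -> no change; set of 3 is {3, 8}
Step 9: union(7, 2) -> merged; set of 7 now {0, 1, 2, 5, 6, 7, 9}
Step 10: union(2, 0) -> already same set; set of 2 now {0, 1, 2, 5, 6, 7, 9}
Set of 7: {0, 1, 2, 5, 6, 7, 9}; 9 is a member.

Answer: yes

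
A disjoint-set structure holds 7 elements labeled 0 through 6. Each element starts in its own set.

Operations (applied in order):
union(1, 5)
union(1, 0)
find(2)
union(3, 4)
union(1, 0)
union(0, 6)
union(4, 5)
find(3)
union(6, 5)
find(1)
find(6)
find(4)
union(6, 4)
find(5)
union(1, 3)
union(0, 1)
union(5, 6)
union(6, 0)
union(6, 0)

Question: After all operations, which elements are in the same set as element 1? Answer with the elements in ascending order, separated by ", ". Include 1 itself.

Step 1: union(1, 5) -> merged; set of 1 now {1, 5}
Step 2: union(1, 0) -> merged; set of 1 now {0, 1, 5}
Step 3: find(2) -> no change; set of 2 is {2}
Step 4: union(3, 4) -> merged; set of 3 now {3, 4}
Step 5: union(1, 0) -> already same set; set of 1 now {0, 1, 5}
Step 6: union(0, 6) -> merged; set of 0 now {0, 1, 5, 6}
Step 7: union(4, 5) -> merged; set of 4 now {0, 1, 3, 4, 5, 6}
Step 8: find(3) -> no change; set of 3 is {0, 1, 3, 4, 5, 6}
Step 9: union(6, 5) -> already same set; set of 6 now {0, 1, 3, 4, 5, 6}
Step 10: find(1) -> no change; set of 1 is {0, 1, 3, 4, 5, 6}
Step 11: find(6) -> no change; set of 6 is {0, 1, 3, 4, 5, 6}
Step 12: find(4) -> no change; set of 4 is {0, 1, 3, 4, 5, 6}
Step 13: union(6, 4) -> already same set; set of 6 now {0, 1, 3, 4, 5, 6}
Step 14: find(5) -> no change; set of 5 is {0, 1, 3, 4, 5, 6}
Step 15: union(1, 3) -> already same set; set of 1 now {0, 1, 3, 4, 5, 6}
Step 16: union(0, 1) -> already same set; set of 0 now {0, 1, 3, 4, 5, 6}
Step 17: union(5, 6) -> already same set; set of 5 now {0, 1, 3, 4, 5, 6}
Step 18: union(6, 0) -> already same set; set of 6 now {0, 1, 3, 4, 5, 6}
Step 19: union(6, 0) -> already same set; set of 6 now {0, 1, 3, 4, 5, 6}
Component of 1: {0, 1, 3, 4, 5, 6}

Answer: 0, 1, 3, 4, 5, 6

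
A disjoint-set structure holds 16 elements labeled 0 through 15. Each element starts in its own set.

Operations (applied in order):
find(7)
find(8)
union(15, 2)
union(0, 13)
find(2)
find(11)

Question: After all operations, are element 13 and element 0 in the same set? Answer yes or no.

Step 1: find(7) -> no change; set of 7 is {7}
Step 2: find(8) -> no change; set of 8 is {8}
Step 3: union(15, 2) -> merged; set of 15 now {2, 15}
Step 4: union(0, 13) -> merged; set of 0 now {0, 13}
Step 5: find(2) -> no change; set of 2 is {2, 15}
Step 6: find(11) -> no change; set of 11 is {11}
Set of 13: {0, 13}; 0 is a member.

Answer: yes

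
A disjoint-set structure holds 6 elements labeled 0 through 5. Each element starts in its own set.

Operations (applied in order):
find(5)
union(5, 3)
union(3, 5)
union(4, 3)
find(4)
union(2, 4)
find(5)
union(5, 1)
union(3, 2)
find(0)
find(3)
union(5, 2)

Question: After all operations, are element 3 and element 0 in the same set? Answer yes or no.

Answer: no

Derivation:
Step 1: find(5) -> no change; set of 5 is {5}
Step 2: union(5, 3) -> merged; set of 5 now {3, 5}
Step 3: union(3, 5) -> already same set; set of 3 now {3, 5}
Step 4: union(4, 3) -> merged; set of 4 now {3, 4, 5}
Step 5: find(4) -> no change; set of 4 is {3, 4, 5}
Step 6: union(2, 4) -> merged; set of 2 now {2, 3, 4, 5}
Step 7: find(5) -> no change; set of 5 is {2, 3, 4, 5}
Step 8: union(5, 1) -> merged; set of 5 now {1, 2, 3, 4, 5}
Step 9: union(3, 2) -> already same set; set of 3 now {1, 2, 3, 4, 5}
Step 10: find(0) -> no change; set of 0 is {0}
Step 11: find(3) -> no change; set of 3 is {1, 2, 3, 4, 5}
Step 12: union(5, 2) -> already same set; set of 5 now {1, 2, 3, 4, 5}
Set of 3: {1, 2, 3, 4, 5}; 0 is not a member.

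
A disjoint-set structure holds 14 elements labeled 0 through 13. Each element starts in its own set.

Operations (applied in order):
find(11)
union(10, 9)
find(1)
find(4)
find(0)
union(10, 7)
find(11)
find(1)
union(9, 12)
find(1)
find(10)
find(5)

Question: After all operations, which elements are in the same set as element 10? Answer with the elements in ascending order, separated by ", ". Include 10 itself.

Step 1: find(11) -> no change; set of 11 is {11}
Step 2: union(10, 9) -> merged; set of 10 now {9, 10}
Step 3: find(1) -> no change; set of 1 is {1}
Step 4: find(4) -> no change; set of 4 is {4}
Step 5: find(0) -> no change; set of 0 is {0}
Step 6: union(10, 7) -> merged; set of 10 now {7, 9, 10}
Step 7: find(11) -> no change; set of 11 is {11}
Step 8: find(1) -> no change; set of 1 is {1}
Step 9: union(9, 12) -> merged; set of 9 now {7, 9, 10, 12}
Step 10: find(1) -> no change; set of 1 is {1}
Step 11: find(10) -> no change; set of 10 is {7, 9, 10, 12}
Step 12: find(5) -> no change; set of 5 is {5}
Component of 10: {7, 9, 10, 12}

Answer: 7, 9, 10, 12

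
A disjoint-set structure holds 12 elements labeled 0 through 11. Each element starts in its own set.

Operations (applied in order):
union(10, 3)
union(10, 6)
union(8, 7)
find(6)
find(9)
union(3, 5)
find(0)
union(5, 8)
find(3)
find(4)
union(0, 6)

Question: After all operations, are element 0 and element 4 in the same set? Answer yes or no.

Answer: no

Derivation:
Step 1: union(10, 3) -> merged; set of 10 now {3, 10}
Step 2: union(10, 6) -> merged; set of 10 now {3, 6, 10}
Step 3: union(8, 7) -> merged; set of 8 now {7, 8}
Step 4: find(6) -> no change; set of 6 is {3, 6, 10}
Step 5: find(9) -> no change; set of 9 is {9}
Step 6: union(3, 5) -> merged; set of 3 now {3, 5, 6, 10}
Step 7: find(0) -> no change; set of 0 is {0}
Step 8: union(5, 8) -> merged; set of 5 now {3, 5, 6, 7, 8, 10}
Step 9: find(3) -> no change; set of 3 is {3, 5, 6, 7, 8, 10}
Step 10: find(4) -> no change; set of 4 is {4}
Step 11: union(0, 6) -> merged; set of 0 now {0, 3, 5, 6, 7, 8, 10}
Set of 0: {0, 3, 5, 6, 7, 8, 10}; 4 is not a member.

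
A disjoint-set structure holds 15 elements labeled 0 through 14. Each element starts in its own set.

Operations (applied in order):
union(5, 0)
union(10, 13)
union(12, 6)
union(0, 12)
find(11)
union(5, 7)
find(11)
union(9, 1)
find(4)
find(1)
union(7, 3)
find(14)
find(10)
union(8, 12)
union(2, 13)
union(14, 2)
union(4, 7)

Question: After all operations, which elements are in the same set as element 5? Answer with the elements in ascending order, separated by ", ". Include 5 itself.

Answer: 0, 3, 4, 5, 6, 7, 8, 12

Derivation:
Step 1: union(5, 0) -> merged; set of 5 now {0, 5}
Step 2: union(10, 13) -> merged; set of 10 now {10, 13}
Step 3: union(12, 6) -> merged; set of 12 now {6, 12}
Step 4: union(0, 12) -> merged; set of 0 now {0, 5, 6, 12}
Step 5: find(11) -> no change; set of 11 is {11}
Step 6: union(5, 7) -> merged; set of 5 now {0, 5, 6, 7, 12}
Step 7: find(11) -> no change; set of 11 is {11}
Step 8: union(9, 1) -> merged; set of 9 now {1, 9}
Step 9: find(4) -> no change; set of 4 is {4}
Step 10: find(1) -> no change; set of 1 is {1, 9}
Step 11: union(7, 3) -> merged; set of 7 now {0, 3, 5, 6, 7, 12}
Step 12: find(14) -> no change; set of 14 is {14}
Step 13: find(10) -> no change; set of 10 is {10, 13}
Step 14: union(8, 12) -> merged; set of 8 now {0, 3, 5, 6, 7, 8, 12}
Step 15: union(2, 13) -> merged; set of 2 now {2, 10, 13}
Step 16: union(14, 2) -> merged; set of 14 now {2, 10, 13, 14}
Step 17: union(4, 7) -> merged; set of 4 now {0, 3, 4, 5, 6, 7, 8, 12}
Component of 5: {0, 3, 4, 5, 6, 7, 8, 12}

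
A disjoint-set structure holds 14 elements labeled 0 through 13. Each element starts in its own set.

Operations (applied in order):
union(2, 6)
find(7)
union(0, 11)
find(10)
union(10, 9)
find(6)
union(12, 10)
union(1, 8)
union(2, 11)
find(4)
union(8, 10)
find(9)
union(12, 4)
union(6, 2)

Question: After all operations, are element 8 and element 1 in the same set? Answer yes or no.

Answer: yes

Derivation:
Step 1: union(2, 6) -> merged; set of 2 now {2, 6}
Step 2: find(7) -> no change; set of 7 is {7}
Step 3: union(0, 11) -> merged; set of 0 now {0, 11}
Step 4: find(10) -> no change; set of 10 is {10}
Step 5: union(10, 9) -> merged; set of 10 now {9, 10}
Step 6: find(6) -> no change; set of 6 is {2, 6}
Step 7: union(12, 10) -> merged; set of 12 now {9, 10, 12}
Step 8: union(1, 8) -> merged; set of 1 now {1, 8}
Step 9: union(2, 11) -> merged; set of 2 now {0, 2, 6, 11}
Step 10: find(4) -> no change; set of 4 is {4}
Step 11: union(8, 10) -> merged; set of 8 now {1, 8, 9, 10, 12}
Step 12: find(9) -> no change; set of 9 is {1, 8, 9, 10, 12}
Step 13: union(12, 4) -> merged; set of 12 now {1, 4, 8, 9, 10, 12}
Step 14: union(6, 2) -> already same set; set of 6 now {0, 2, 6, 11}
Set of 8: {1, 4, 8, 9, 10, 12}; 1 is a member.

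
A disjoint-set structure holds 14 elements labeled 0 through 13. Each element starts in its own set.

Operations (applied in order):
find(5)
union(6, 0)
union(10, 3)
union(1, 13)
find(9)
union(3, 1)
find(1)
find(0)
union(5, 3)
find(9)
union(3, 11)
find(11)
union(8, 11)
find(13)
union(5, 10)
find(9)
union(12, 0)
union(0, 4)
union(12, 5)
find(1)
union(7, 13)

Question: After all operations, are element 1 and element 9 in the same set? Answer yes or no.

Step 1: find(5) -> no change; set of 5 is {5}
Step 2: union(6, 0) -> merged; set of 6 now {0, 6}
Step 3: union(10, 3) -> merged; set of 10 now {3, 10}
Step 4: union(1, 13) -> merged; set of 1 now {1, 13}
Step 5: find(9) -> no change; set of 9 is {9}
Step 6: union(3, 1) -> merged; set of 3 now {1, 3, 10, 13}
Step 7: find(1) -> no change; set of 1 is {1, 3, 10, 13}
Step 8: find(0) -> no change; set of 0 is {0, 6}
Step 9: union(5, 3) -> merged; set of 5 now {1, 3, 5, 10, 13}
Step 10: find(9) -> no change; set of 9 is {9}
Step 11: union(3, 11) -> merged; set of 3 now {1, 3, 5, 10, 11, 13}
Step 12: find(11) -> no change; set of 11 is {1, 3, 5, 10, 11, 13}
Step 13: union(8, 11) -> merged; set of 8 now {1, 3, 5, 8, 10, 11, 13}
Step 14: find(13) -> no change; set of 13 is {1, 3, 5, 8, 10, 11, 13}
Step 15: union(5, 10) -> already same set; set of 5 now {1, 3, 5, 8, 10, 11, 13}
Step 16: find(9) -> no change; set of 9 is {9}
Step 17: union(12, 0) -> merged; set of 12 now {0, 6, 12}
Step 18: union(0, 4) -> merged; set of 0 now {0, 4, 6, 12}
Step 19: union(12, 5) -> merged; set of 12 now {0, 1, 3, 4, 5, 6, 8, 10, 11, 12, 13}
Step 20: find(1) -> no change; set of 1 is {0, 1, 3, 4, 5, 6, 8, 10, 11, 12, 13}
Step 21: union(7, 13) -> merged; set of 7 now {0, 1, 3, 4, 5, 6, 7, 8, 10, 11, 12, 13}
Set of 1: {0, 1, 3, 4, 5, 6, 7, 8, 10, 11, 12, 13}; 9 is not a member.

Answer: no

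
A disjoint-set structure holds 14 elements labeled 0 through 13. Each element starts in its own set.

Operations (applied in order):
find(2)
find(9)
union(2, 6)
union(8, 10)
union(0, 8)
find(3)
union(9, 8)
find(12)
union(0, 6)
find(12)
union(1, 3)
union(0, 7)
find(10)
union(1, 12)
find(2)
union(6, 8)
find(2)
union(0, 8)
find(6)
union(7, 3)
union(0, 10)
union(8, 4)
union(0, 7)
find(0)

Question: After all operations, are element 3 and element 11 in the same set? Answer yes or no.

Step 1: find(2) -> no change; set of 2 is {2}
Step 2: find(9) -> no change; set of 9 is {9}
Step 3: union(2, 6) -> merged; set of 2 now {2, 6}
Step 4: union(8, 10) -> merged; set of 8 now {8, 10}
Step 5: union(0, 8) -> merged; set of 0 now {0, 8, 10}
Step 6: find(3) -> no change; set of 3 is {3}
Step 7: union(9, 8) -> merged; set of 9 now {0, 8, 9, 10}
Step 8: find(12) -> no change; set of 12 is {12}
Step 9: union(0, 6) -> merged; set of 0 now {0, 2, 6, 8, 9, 10}
Step 10: find(12) -> no change; set of 12 is {12}
Step 11: union(1, 3) -> merged; set of 1 now {1, 3}
Step 12: union(0, 7) -> merged; set of 0 now {0, 2, 6, 7, 8, 9, 10}
Step 13: find(10) -> no change; set of 10 is {0, 2, 6, 7, 8, 9, 10}
Step 14: union(1, 12) -> merged; set of 1 now {1, 3, 12}
Step 15: find(2) -> no change; set of 2 is {0, 2, 6, 7, 8, 9, 10}
Step 16: union(6, 8) -> already same set; set of 6 now {0, 2, 6, 7, 8, 9, 10}
Step 17: find(2) -> no change; set of 2 is {0, 2, 6, 7, 8, 9, 10}
Step 18: union(0, 8) -> already same set; set of 0 now {0, 2, 6, 7, 8, 9, 10}
Step 19: find(6) -> no change; set of 6 is {0, 2, 6, 7, 8, 9, 10}
Step 20: union(7, 3) -> merged; set of 7 now {0, 1, 2, 3, 6, 7, 8, 9, 10, 12}
Step 21: union(0, 10) -> already same set; set of 0 now {0, 1, 2, 3, 6, 7, 8, 9, 10, 12}
Step 22: union(8, 4) -> merged; set of 8 now {0, 1, 2, 3, 4, 6, 7, 8, 9, 10, 12}
Step 23: union(0, 7) -> already same set; set of 0 now {0, 1, 2, 3, 4, 6, 7, 8, 9, 10, 12}
Step 24: find(0) -> no change; set of 0 is {0, 1, 2, 3, 4, 6, 7, 8, 9, 10, 12}
Set of 3: {0, 1, 2, 3, 4, 6, 7, 8, 9, 10, 12}; 11 is not a member.

Answer: no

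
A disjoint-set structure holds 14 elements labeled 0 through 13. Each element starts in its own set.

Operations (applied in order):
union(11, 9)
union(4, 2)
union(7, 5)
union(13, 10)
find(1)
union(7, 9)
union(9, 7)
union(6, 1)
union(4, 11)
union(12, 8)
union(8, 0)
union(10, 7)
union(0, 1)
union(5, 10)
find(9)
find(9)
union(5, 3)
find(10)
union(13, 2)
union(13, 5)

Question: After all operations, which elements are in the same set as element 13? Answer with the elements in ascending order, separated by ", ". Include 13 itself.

Answer: 2, 3, 4, 5, 7, 9, 10, 11, 13

Derivation:
Step 1: union(11, 9) -> merged; set of 11 now {9, 11}
Step 2: union(4, 2) -> merged; set of 4 now {2, 4}
Step 3: union(7, 5) -> merged; set of 7 now {5, 7}
Step 4: union(13, 10) -> merged; set of 13 now {10, 13}
Step 5: find(1) -> no change; set of 1 is {1}
Step 6: union(7, 9) -> merged; set of 7 now {5, 7, 9, 11}
Step 7: union(9, 7) -> already same set; set of 9 now {5, 7, 9, 11}
Step 8: union(6, 1) -> merged; set of 6 now {1, 6}
Step 9: union(4, 11) -> merged; set of 4 now {2, 4, 5, 7, 9, 11}
Step 10: union(12, 8) -> merged; set of 12 now {8, 12}
Step 11: union(8, 0) -> merged; set of 8 now {0, 8, 12}
Step 12: union(10, 7) -> merged; set of 10 now {2, 4, 5, 7, 9, 10, 11, 13}
Step 13: union(0, 1) -> merged; set of 0 now {0, 1, 6, 8, 12}
Step 14: union(5, 10) -> already same set; set of 5 now {2, 4, 5, 7, 9, 10, 11, 13}
Step 15: find(9) -> no change; set of 9 is {2, 4, 5, 7, 9, 10, 11, 13}
Step 16: find(9) -> no change; set of 9 is {2, 4, 5, 7, 9, 10, 11, 13}
Step 17: union(5, 3) -> merged; set of 5 now {2, 3, 4, 5, 7, 9, 10, 11, 13}
Step 18: find(10) -> no change; set of 10 is {2, 3, 4, 5, 7, 9, 10, 11, 13}
Step 19: union(13, 2) -> already same set; set of 13 now {2, 3, 4, 5, 7, 9, 10, 11, 13}
Step 20: union(13, 5) -> already same set; set of 13 now {2, 3, 4, 5, 7, 9, 10, 11, 13}
Component of 13: {2, 3, 4, 5, 7, 9, 10, 11, 13}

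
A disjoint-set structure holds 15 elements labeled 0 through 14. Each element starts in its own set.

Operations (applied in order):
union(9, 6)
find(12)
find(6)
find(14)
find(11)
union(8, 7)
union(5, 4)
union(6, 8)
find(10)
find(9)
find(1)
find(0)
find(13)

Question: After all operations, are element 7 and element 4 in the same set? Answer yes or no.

Answer: no

Derivation:
Step 1: union(9, 6) -> merged; set of 9 now {6, 9}
Step 2: find(12) -> no change; set of 12 is {12}
Step 3: find(6) -> no change; set of 6 is {6, 9}
Step 4: find(14) -> no change; set of 14 is {14}
Step 5: find(11) -> no change; set of 11 is {11}
Step 6: union(8, 7) -> merged; set of 8 now {7, 8}
Step 7: union(5, 4) -> merged; set of 5 now {4, 5}
Step 8: union(6, 8) -> merged; set of 6 now {6, 7, 8, 9}
Step 9: find(10) -> no change; set of 10 is {10}
Step 10: find(9) -> no change; set of 9 is {6, 7, 8, 9}
Step 11: find(1) -> no change; set of 1 is {1}
Step 12: find(0) -> no change; set of 0 is {0}
Step 13: find(13) -> no change; set of 13 is {13}
Set of 7: {6, 7, 8, 9}; 4 is not a member.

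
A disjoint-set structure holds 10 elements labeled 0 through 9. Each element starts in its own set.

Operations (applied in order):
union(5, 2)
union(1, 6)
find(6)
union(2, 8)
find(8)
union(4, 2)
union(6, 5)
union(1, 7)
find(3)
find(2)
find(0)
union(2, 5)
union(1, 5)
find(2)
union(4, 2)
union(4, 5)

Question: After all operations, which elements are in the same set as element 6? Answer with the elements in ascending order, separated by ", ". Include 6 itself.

Step 1: union(5, 2) -> merged; set of 5 now {2, 5}
Step 2: union(1, 6) -> merged; set of 1 now {1, 6}
Step 3: find(6) -> no change; set of 6 is {1, 6}
Step 4: union(2, 8) -> merged; set of 2 now {2, 5, 8}
Step 5: find(8) -> no change; set of 8 is {2, 5, 8}
Step 6: union(4, 2) -> merged; set of 4 now {2, 4, 5, 8}
Step 7: union(6, 5) -> merged; set of 6 now {1, 2, 4, 5, 6, 8}
Step 8: union(1, 7) -> merged; set of 1 now {1, 2, 4, 5, 6, 7, 8}
Step 9: find(3) -> no change; set of 3 is {3}
Step 10: find(2) -> no change; set of 2 is {1, 2, 4, 5, 6, 7, 8}
Step 11: find(0) -> no change; set of 0 is {0}
Step 12: union(2, 5) -> already same set; set of 2 now {1, 2, 4, 5, 6, 7, 8}
Step 13: union(1, 5) -> already same set; set of 1 now {1, 2, 4, 5, 6, 7, 8}
Step 14: find(2) -> no change; set of 2 is {1, 2, 4, 5, 6, 7, 8}
Step 15: union(4, 2) -> already same set; set of 4 now {1, 2, 4, 5, 6, 7, 8}
Step 16: union(4, 5) -> already same set; set of 4 now {1, 2, 4, 5, 6, 7, 8}
Component of 6: {1, 2, 4, 5, 6, 7, 8}

Answer: 1, 2, 4, 5, 6, 7, 8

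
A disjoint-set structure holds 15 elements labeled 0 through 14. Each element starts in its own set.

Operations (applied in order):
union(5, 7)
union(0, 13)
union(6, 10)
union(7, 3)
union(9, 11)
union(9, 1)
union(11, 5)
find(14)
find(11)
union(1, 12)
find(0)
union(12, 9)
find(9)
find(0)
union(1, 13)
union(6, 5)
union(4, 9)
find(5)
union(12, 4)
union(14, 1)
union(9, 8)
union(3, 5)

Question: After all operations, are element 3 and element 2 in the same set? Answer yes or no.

Answer: no

Derivation:
Step 1: union(5, 7) -> merged; set of 5 now {5, 7}
Step 2: union(0, 13) -> merged; set of 0 now {0, 13}
Step 3: union(6, 10) -> merged; set of 6 now {6, 10}
Step 4: union(7, 3) -> merged; set of 7 now {3, 5, 7}
Step 5: union(9, 11) -> merged; set of 9 now {9, 11}
Step 6: union(9, 1) -> merged; set of 9 now {1, 9, 11}
Step 7: union(11, 5) -> merged; set of 11 now {1, 3, 5, 7, 9, 11}
Step 8: find(14) -> no change; set of 14 is {14}
Step 9: find(11) -> no change; set of 11 is {1, 3, 5, 7, 9, 11}
Step 10: union(1, 12) -> merged; set of 1 now {1, 3, 5, 7, 9, 11, 12}
Step 11: find(0) -> no change; set of 0 is {0, 13}
Step 12: union(12, 9) -> already same set; set of 12 now {1, 3, 5, 7, 9, 11, 12}
Step 13: find(9) -> no change; set of 9 is {1, 3, 5, 7, 9, 11, 12}
Step 14: find(0) -> no change; set of 0 is {0, 13}
Step 15: union(1, 13) -> merged; set of 1 now {0, 1, 3, 5, 7, 9, 11, 12, 13}
Step 16: union(6, 5) -> merged; set of 6 now {0, 1, 3, 5, 6, 7, 9, 10, 11, 12, 13}
Step 17: union(4, 9) -> merged; set of 4 now {0, 1, 3, 4, 5, 6, 7, 9, 10, 11, 12, 13}
Step 18: find(5) -> no change; set of 5 is {0, 1, 3, 4, 5, 6, 7, 9, 10, 11, 12, 13}
Step 19: union(12, 4) -> already same set; set of 12 now {0, 1, 3, 4, 5, 6, 7, 9, 10, 11, 12, 13}
Step 20: union(14, 1) -> merged; set of 14 now {0, 1, 3, 4, 5, 6, 7, 9, 10, 11, 12, 13, 14}
Step 21: union(9, 8) -> merged; set of 9 now {0, 1, 3, 4, 5, 6, 7, 8, 9, 10, 11, 12, 13, 14}
Step 22: union(3, 5) -> already same set; set of 3 now {0, 1, 3, 4, 5, 6, 7, 8, 9, 10, 11, 12, 13, 14}
Set of 3: {0, 1, 3, 4, 5, 6, 7, 8, 9, 10, 11, 12, 13, 14}; 2 is not a member.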